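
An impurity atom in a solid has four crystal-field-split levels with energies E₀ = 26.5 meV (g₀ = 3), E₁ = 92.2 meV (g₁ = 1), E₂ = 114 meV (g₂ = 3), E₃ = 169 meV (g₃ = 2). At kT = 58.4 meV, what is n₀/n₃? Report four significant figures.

n₀/n₃ = (g₀/g₃) exp[−(E₀−E₃)/kT] = (3/2) × exp(−(-142.5 meV)/(58.4 meV)) = (3/2) × exp(2.44007) = 17.21.

17.21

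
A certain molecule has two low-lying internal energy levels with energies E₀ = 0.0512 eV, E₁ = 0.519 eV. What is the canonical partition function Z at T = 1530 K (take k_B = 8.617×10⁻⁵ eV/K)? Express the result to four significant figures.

Z = 0.6977

k_BT = 8.617×10⁻⁵ × 1530 K = 0.131840 eV.
Eᵢ/kT = 0.388350, 3.93659.
Z = Σ e^(−Eᵢ/kT) = e^(−0.388350) + e^(−3.93659) = 0.678175 + 0.0195146 = 0.697690.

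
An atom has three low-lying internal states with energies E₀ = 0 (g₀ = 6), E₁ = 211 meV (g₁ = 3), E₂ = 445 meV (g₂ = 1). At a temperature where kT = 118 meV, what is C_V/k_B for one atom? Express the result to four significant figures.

0.2733

Eᵢ/kT = 0, 1.78814, 3.77119.
Z = Σ gᵢe^(−Eᵢ/kT) = 6·e^(−0) + 3·e^(−1.78814) + 1·e^(−3.77119) = 6.00000 + 0.501813 + 0.0230246 = 6.52484.
⟨E⟩ = 17.7979 meV, ⟨E²⟩ = 4122.81 meV².
C_V/k_B = (⟨E²⟩ − ⟨E⟩²)/(kT)² = (4122.81 − 316.765)/13924.0 = 0.2733.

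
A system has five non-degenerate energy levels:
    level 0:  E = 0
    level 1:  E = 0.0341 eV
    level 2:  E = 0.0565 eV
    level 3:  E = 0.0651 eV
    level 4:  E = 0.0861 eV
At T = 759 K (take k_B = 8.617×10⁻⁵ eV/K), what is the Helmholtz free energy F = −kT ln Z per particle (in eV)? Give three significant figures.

-0.0638 eV

k_BT = 8.617×10⁻⁵ × 759 K = 0.065403 eV.
Eᵢ/kT = 0, 0.52138, 0.86387, 0.99537, 1.3165.
Z = Σ e^(−Eᵢ/kT) = e^(−0) + e^(−0.52138) + e^(−0.86387) + e^(−0.99537) + e^(−1.3165) = 1.0000 + 0.59370 + 0.42153 + 0.36959 + 0.26807 = 2.6529.
F = −kT ln Z = −0.065403 × ln(2.6529) = −0.065403 × 0.97565 = -0.0638 eV.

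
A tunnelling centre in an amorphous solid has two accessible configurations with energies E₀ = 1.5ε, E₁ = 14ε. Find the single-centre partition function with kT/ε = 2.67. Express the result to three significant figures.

Z = 0.575

Eᵢ/kT = 0.56180, 5.2434.
Z = Σ e^(−Eᵢ/kT) = e^(−0.56180) + e^(−5.2434) = 0.57018 + 0.0052823 = 0.57546.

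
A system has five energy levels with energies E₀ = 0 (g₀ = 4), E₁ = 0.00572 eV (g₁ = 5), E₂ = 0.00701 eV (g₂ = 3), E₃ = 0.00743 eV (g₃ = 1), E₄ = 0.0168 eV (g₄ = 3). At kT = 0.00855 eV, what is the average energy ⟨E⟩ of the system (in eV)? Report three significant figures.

Eᵢ/kT = 0, 0.66901, 0.81988, 0.86901, 1.9649.
Z = Σ gᵢe^(−Eᵢ/kT) = 4·e^(−0) + 5·e^(−0.66901) + 3·e^(−0.81988) + 1·e^(−0.86901) + 3·e^(−1.9649) = 4.0000 + 2.5611 + 1.3215 + 0.41937 + 0.42051 = 8.7225.
⟨E⟩ = Σ Eᵢ gᵢe^(−Eᵢ/kT) / Z = (0·4.0000 + 0.00572·2.5611 + 0.00701·1.3215 + 0.00743·0.41937 + 0.0168·0.42051) / 8.7225 = 0.00391 eV.

0.00391 eV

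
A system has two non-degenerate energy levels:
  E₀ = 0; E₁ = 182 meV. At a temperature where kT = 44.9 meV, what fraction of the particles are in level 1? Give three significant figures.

Eᵢ/kT = 0, 4.0535.
Z = Σ e^(−Eᵢ/kT) = e^(−0) + e^(−4.0535) = 1.0000 + 0.017362 = 1.0174.
P₁ = e^(−E₁/kT) / Z = 0.017362/1.0174 = 0.0171.

0.0171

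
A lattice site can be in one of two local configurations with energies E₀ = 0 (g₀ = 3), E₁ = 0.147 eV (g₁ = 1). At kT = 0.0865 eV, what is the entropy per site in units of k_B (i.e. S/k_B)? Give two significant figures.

1.3

Eᵢ/kT = 0, 1.699.
Z = Σ gᵢe^(−Eᵢ/kT) = 3·e^(−0) + 1·e^(−1.699) = 3.000 + 0.1829 = 3.183.
⟨E⟩ = Σ EᵢPᵢ = 0.008447 eV.
S/k_B = ln Z + ⟨E⟩/kT = ln(3.183) + 0.008447/0.0865 = 1.158 + 0.09765 = 1.3.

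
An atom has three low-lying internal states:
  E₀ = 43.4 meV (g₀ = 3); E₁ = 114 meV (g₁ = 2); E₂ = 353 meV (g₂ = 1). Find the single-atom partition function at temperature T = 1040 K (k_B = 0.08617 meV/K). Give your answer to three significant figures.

k_BT = 0.08617 × 1040 K = 89.617 meV.
Eᵢ/kT = 0.48428, 1.2721, 3.9390.
Z = Σ gᵢe^(−Eᵢ/kT) = 3·e^(−0.48428) + 2·e^(−1.2721) + 1·e^(−3.9390) = 1.8484 + 0.56048 + 0.019468 = 2.4283.

Z = 2.43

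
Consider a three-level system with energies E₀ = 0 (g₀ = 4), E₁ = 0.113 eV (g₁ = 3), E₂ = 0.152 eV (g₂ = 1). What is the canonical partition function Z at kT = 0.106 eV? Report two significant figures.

Eᵢ/kT = 0, 1.066, 1.434.
Z = Σ gᵢe^(−Eᵢ/kT) = 4·e^(−0) + 3·e^(−1.066) + 1·e^(−1.434) = 4.000 + 1.033 + 0.2384 = 5.271.

Z = 5.3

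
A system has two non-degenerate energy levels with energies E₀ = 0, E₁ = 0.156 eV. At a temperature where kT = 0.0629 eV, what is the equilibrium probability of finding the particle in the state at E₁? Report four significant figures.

Eᵢ/kT = 0, 2.48013.
Z = Σ e^(−Eᵢ/kT) = e^(−0) + e^(−2.48013) = 1.00000 + 0.0837323 = 1.08373.
P₁ = e^(−E₁/kT) / Z = 0.0837323/1.08373 = 0.07726.

0.07726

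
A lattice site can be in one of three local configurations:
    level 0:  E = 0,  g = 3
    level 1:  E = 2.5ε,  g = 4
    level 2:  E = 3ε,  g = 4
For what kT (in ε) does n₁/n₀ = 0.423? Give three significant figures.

2.18 ε

n₁/n₀ = (g₁/g₀) exp[−(E₁−E₀)/kT] = 0.423.
⇒ (E₁−E₀)/kT = ln((4/3)/0.423) = ln(3.1521) = 1.1481.
kT = 2.5ε / 1.1481 = 2.18 ε.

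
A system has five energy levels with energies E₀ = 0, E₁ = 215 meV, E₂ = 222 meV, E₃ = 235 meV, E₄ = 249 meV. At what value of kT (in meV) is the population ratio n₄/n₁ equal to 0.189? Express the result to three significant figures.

n₄/n₁ = exp[−(E₄−E₁)/kT] = 0.189.
⇒ (E₄−E₁)/kT = ln(1/0.189) = ln(5.2910) = 1.6660.
kT = 34 meV / 1.6660 = 20.4 meV.

20.4 meV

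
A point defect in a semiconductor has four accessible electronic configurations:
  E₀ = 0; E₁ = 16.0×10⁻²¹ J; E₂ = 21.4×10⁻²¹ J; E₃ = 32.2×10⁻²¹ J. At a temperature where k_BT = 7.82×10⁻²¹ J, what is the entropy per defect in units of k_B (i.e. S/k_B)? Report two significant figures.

Eᵢ/kT = 0, 2.046, 2.737, 4.118.
Z = Σ e^(−Eᵢ/kT) = e^(−0) + e^(−2.046) + e^(−2.737) + e^(−4.118) = 1.000 + 0.1293 + 0.06476 + 0.01628 = 1.210.
⟨E⟩ = Σ EᵢPᵢ = 3.288 ×10⁻²¹ J.
S/k_B = ln Z + ⟨E⟩/kT = ln(1.210) + 3.288/7.82 = 0.1906 + 0.4205 = 0.61.

0.61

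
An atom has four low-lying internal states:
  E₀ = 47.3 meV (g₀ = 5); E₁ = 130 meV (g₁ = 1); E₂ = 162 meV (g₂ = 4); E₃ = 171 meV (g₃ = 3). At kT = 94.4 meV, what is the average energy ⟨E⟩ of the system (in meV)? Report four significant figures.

83.81 meV

Eᵢ/kT = 0.501059, 1.37712, 1.71610, 1.81144.
Z = Σ gᵢe^(−Eᵢ/kT) = 5·e^(−0.501059) + 1·e^(−1.37712) + 4·e^(−1.71610) + 3·e^(−1.81144) = 3.02944 + 0.252304 + 0.719063 + 0.490256 = 4.49106.
⟨E⟩ = Σ Eᵢ gᵢe^(−Eᵢ/kT) / Z = (47.3·3.02944 + 130·0.252304 + 162·0.719063 + 171·0.490256) / 4.49106 = 83.81 meV.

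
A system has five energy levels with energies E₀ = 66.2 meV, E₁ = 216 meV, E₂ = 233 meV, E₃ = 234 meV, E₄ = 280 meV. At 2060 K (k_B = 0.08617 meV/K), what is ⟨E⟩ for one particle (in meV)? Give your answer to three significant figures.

169 meV

k_BT = 0.08617 × 2060 K = 177.51 meV.
Eᵢ/kT = 0.37294, 1.2168, 1.3126, 1.3182, 1.5774.
Z = Σ e^(−Eᵢ/kT) = e^(−0.37294) + e^(−1.2168) + e^(−1.3126) + e^(−1.3182) + e^(−1.5774) = 0.68871 + 0.29618 + 0.26912 + 0.26762 + 0.20651 = 1.7281.
⟨E⟩ = Σ Eᵢ e^(−Eᵢ/kT) / Z = (66.2·0.68871 + 216·0.29618 + 233·0.26912 + 234·0.26762 + 280·0.20651) / 1.7281 = 169 meV.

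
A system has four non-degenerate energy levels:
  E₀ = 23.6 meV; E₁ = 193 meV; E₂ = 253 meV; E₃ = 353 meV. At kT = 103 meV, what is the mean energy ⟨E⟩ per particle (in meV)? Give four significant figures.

Eᵢ/kT = 0.229126, 1.87379, 2.45631, 3.42718.
Z = Σ e^(−Eᵢ/kT) = e^(−0.229126) + e^(−1.87379) + e^(−2.45631) + e^(−3.42718) = 0.795228 + 0.153541 + 0.0857508 + 0.0324784 = 1.06700.
⟨E⟩ = Σ Eᵢ e^(−Eᵢ/kT) / Z = (23.6·0.795228 + 193·0.153541 + 253·0.0857508 + 353·0.0324784) / 1.06700 = 76.44 meV.

76.44 meV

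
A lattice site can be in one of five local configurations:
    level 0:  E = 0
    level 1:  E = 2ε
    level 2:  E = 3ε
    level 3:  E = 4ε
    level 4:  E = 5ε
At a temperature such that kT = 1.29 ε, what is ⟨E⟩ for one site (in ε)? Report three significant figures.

Eᵢ/kT = 0, 1.5504, 2.3256, 3.1008, 3.8760.
Z = Σ e^(−Eᵢ/kT) = e^(−0) + e^(−1.5504) + e^(−2.3256) + e^(−3.1008) + e^(−3.8760) = 1.0000 + 0.21216 + 0.097725 + 0.045013 + 0.020734 = 1.3756.
⟨E⟩ = Σ Eᵢ e^(−Eᵢ/kT) / Z = (0·1.0000 + 2·0.21216 + 3·0.097725 + 4·0.045013 + 5·0.020734) / 1.3756 = 0.728 ε.

0.728 ε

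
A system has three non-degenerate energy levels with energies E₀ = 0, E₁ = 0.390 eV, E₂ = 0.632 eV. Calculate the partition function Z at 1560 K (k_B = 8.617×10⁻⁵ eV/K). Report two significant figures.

k_BT = 8.617×10⁻⁵ × 1560 K = 0.1344 eV.
Eᵢ/kT = 0, 2.902, 4.702.
Z = Σ e^(−Eᵢ/kT) = e^(−0) + e^(−2.902) + e^(−4.702) = 1.000 + 0.05491 + 0.009077 = 1.064.

Z = 1.1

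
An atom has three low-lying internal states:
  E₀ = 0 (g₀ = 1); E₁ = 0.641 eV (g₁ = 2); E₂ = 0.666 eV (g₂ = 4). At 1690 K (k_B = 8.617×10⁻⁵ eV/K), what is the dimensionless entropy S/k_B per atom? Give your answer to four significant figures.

k_BT = 8.617×10⁻⁵ × 1690 K = 0.145627 eV.
Eᵢ/kT = 0, 4.40166, 4.57333.
Z = Σ gᵢe^(−Eᵢ/kT) = 1·e^(−0) + 2·e^(−4.40166) + 4·e^(−4.57333) = 1.00000 + 0.0245140 + 0.0412941 = 1.06581.
⟨E⟩ = Σ EᵢPᵢ = 0.0405469 eV.
S/k_B = ln Z + ⟨E⟩/kT = ln(1.06581) + 0.0405469/0.145627 = 0.0637351 + 0.278430 = 0.3422.

0.3422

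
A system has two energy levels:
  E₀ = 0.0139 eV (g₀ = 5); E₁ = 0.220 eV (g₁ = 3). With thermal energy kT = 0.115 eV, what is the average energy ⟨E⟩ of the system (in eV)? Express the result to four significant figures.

Eᵢ/kT = 0.120870, 1.91304.
Z = Σ gᵢe^(−Eᵢ/kT) = 5·e^(−0.120870) + 3·e^(−1.91304) = 4.43075 + 0.442893 = 4.87364.
⟨E⟩ = Σ Eᵢ gᵢe^(−Eᵢ/kT) / Z = (0.0139·4.43075 + 0.220·0.442893) / 4.87364 = 0.03263 eV.

0.03263 eV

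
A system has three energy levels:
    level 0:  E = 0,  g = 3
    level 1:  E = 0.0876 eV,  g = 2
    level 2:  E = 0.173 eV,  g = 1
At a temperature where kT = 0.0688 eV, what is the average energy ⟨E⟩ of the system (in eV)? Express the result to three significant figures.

Eᵢ/kT = 0, 1.2733, 2.5145.
Z = Σ gᵢe^(−Eᵢ/kT) = 3·e^(−0) + 2·e^(−1.2733) + 1·e^(−2.5145) = 3.0000 + 0.55981 + 0.080903 = 3.6407.
⟨E⟩ = Σ Eᵢ gᵢe^(−Eᵢ/kT) / Z = (0·3.0000 + 0.0876·0.55981 + 0.173·0.080903) / 3.6407 = 0.0173 eV.

0.0173 eV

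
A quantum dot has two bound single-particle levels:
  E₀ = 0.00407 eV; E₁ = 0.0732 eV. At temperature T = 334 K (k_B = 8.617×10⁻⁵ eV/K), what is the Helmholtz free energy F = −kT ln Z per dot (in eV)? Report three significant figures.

0.00158 eV

k_BT = 8.617×10⁻⁵ × 334 K = 0.028781 eV.
Eᵢ/kT = 0.14141, 2.5433.
Z = Σ e^(−Eᵢ/kT) = e^(−0.14141) + e^(−2.5433) = 0.86813 + 0.078607 = 0.94674.
F = −kT ln Z = −0.028781 × ln(0.94674) = −0.028781 × -0.054731 = 0.00158 eV.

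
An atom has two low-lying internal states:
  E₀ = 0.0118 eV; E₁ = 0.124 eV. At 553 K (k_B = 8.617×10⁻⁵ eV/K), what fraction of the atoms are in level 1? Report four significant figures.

k_BT = 8.617×10⁻⁵ × 553 K = 0.0476520 eV.
Eᵢ/kT = 0.247629, 2.60220.
Z = Σ e^(−Eᵢ/kT) = e^(−0.247629) + e^(−2.60220) = 0.780650 + 0.0741104 = 0.854760.
P₁ = e^(−E₁/kT) / Z = 0.0741104/0.854760 = 0.08670.

0.08670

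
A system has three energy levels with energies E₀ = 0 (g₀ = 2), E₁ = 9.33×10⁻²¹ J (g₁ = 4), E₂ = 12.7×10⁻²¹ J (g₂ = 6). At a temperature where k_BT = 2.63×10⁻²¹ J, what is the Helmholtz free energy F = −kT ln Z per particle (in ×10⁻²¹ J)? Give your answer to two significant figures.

Eᵢ/kT = 0, 3.548, 4.829.
Z = Σ gᵢe^(−Eᵢ/kT) = 2·e^(−0) + 4·e^(−3.548) + 6·e^(−4.829) = 2.000 + 0.1151 + 0.04797 = 2.163.
F = −kT ln Z = −2.63 × ln(2.163) = −2.63 × 0.7715 = -2.0 ×10⁻²¹ J.

-2.0 ×10⁻²¹ J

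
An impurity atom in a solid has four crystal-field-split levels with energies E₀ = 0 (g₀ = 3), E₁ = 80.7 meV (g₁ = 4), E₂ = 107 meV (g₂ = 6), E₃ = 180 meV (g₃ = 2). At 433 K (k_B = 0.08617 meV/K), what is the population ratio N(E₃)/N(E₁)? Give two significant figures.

0.035

k_BT = 0.08617 × 433 K = 37.31 meV.
n₃/n₁ = (g₃/g₁) exp[−(E₃−E₁)/kT] = (2/4) × exp(−(99.3 meV)/(37.31 meV)) = (2/4) × exp(-2.661) = 0.035.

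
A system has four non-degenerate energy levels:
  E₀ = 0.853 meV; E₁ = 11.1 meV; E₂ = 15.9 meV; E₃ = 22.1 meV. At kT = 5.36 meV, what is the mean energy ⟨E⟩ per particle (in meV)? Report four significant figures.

Eᵢ/kT = 0.159142, 2.07090, 2.96642, 4.12313.
Z = Σ e^(−Eᵢ/kT) = e^(−0.159142) + e^(−2.07090) + e^(−2.96642) + e^(−4.12313) = 0.852875 + 0.126072 + 0.0514873 + 0.0161937 = 1.04663.
⟨E⟩ = Σ Eᵢ e^(−Eᵢ/kT) / Z = (0.853·0.852875 + 11.1·0.126072 + 15.9·0.0514873 + 22.1·0.0161937) / 1.04663 = 3.156 meV.

3.156 meV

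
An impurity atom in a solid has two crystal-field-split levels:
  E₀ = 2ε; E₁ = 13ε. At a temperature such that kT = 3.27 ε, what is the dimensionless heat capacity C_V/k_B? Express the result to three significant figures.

0.366

Eᵢ/kT = 0.61162, 3.9755.
Z = Σ e^(−Eᵢ/kT) = e^(−0.61162) + e^(−3.9755) = 0.54247 + 0.018770 = 0.56124.
⟨E⟩ = 2.3679 ε, ⟨E²⟩ = 9.5182 ε².
C_V/k_B = (⟨E²⟩ − ⟨E⟩²)/(kT)² = (9.5182 − 5.6070)/10.693 = 0.366.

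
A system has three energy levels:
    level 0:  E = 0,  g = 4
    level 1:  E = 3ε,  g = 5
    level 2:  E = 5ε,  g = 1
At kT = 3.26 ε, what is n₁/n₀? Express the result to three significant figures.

0.498

n₁/n₀ = (g₁/g₀) exp[−(E₁−E₀)/kT] = (5/4) × exp(−(3ε)/(3.26ε)) = (5/4) × exp(-0.92025) = 0.498.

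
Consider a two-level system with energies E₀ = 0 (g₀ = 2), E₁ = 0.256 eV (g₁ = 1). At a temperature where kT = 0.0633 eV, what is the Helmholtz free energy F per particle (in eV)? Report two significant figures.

-0.044 eV

Eᵢ/kT = 0, 4.044.
Z = Σ gᵢe^(−Eᵢ/kT) = 2·e^(−0) + 1·e^(−4.044) = 2.000 + 0.01753 = 2.018.
F = −kT ln Z = −0.0633 × ln(2.018) = −0.0633 × 0.7021 = -0.044 eV.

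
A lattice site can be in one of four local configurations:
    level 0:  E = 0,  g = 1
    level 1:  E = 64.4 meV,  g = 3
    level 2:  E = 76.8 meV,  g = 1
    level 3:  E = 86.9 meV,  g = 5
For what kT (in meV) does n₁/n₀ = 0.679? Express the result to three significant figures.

n₁/n₀ = (g₁/g₀) exp[−(E₁−E₀)/kT] = 0.679.
⇒ (E₁−E₀)/kT = ln((3/1)/0.679) = ln(4.4183) = 1.4858.
kT = 64.4 meV / 1.4858 = 43.3 meV.

43.3 meV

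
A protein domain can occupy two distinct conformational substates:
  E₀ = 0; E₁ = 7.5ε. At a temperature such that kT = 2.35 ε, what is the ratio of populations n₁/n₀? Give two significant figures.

0.041

n₁/n₀ = exp[−(E₁−E₀)/kT] = exp(−(7.5ε)/(2.35ε)) = exp(-3.191) = 0.041.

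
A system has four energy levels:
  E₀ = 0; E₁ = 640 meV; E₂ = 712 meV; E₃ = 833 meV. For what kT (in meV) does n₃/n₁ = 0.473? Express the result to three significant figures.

258 meV

n₃/n₁ = exp[−(E₃−E₁)/kT] = 0.473.
⇒ (E₃−E₁)/kT = ln(1/0.473) = ln(2.1142) = 0.74868.
kT = 193 meV / 0.74868 = 258 meV.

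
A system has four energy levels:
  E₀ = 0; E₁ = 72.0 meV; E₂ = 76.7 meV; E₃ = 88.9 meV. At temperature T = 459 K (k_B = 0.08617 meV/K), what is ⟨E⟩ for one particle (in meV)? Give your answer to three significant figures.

k_BT = 0.08617 × 459 K = 39.552 meV.
Eᵢ/kT = 0, 1.8204, 1.9392, 2.2477.
Z = Σ e^(−Eᵢ/kT) = e^(−0) + e^(−1.8204) + e^(−1.9392) + e^(−2.2477) = 1.0000 + 0.16196 + 0.14382 + 0.10564 = 1.4114.
⟨E⟩ = Σ Eᵢ e^(−Eᵢ/kT) / Z = (0·1.0000 + 72.0·0.16196 + 76.7·0.14382 + 88.9·0.10564) / 1.4114 = 22.7 meV.

22.7 meV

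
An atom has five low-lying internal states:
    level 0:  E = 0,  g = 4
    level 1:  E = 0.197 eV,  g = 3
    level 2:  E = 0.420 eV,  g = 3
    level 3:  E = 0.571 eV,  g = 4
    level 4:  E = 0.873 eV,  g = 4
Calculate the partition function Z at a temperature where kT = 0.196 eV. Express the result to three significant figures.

Z = 5.71

Eᵢ/kT = 0, 1.0051, 2.1429, 2.9133, 4.4541.
Z = Σ gᵢe^(−Eᵢ/kT) = 4·e^(−0) + 3·e^(−1.0051) + 3·e^(−2.1429) + 4·e^(−2.9133) + 4·e^(−4.4541) = 4.0000 + 1.0980 + 0.35194 + 0.21719 + 0.046523 = 5.7137.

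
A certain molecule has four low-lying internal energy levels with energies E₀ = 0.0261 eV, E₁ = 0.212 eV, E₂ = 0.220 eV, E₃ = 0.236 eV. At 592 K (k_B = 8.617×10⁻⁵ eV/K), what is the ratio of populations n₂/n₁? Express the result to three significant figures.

k_BT = 8.617×10⁻⁵ × 592 K = 0.051013 eV.
n₂/n₁ = exp[−(E₂−E₁)/kT] = exp(−(0.008 eV)/(0.051013 eV)) = exp(-0.15682) = 0.855.

0.855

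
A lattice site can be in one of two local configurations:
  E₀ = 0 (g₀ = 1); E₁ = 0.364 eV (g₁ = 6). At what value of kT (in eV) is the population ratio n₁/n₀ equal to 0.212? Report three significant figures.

0.109 eV

n₁/n₀ = (g₁/g₀) exp[−(E₁−E₀)/kT] = 0.212.
⇒ (E₁−E₀)/kT = ln((6/1)/0.212) = ln(28.302) = 3.3429.
kT = 0.364 eV / 3.3429 = 0.109 eV.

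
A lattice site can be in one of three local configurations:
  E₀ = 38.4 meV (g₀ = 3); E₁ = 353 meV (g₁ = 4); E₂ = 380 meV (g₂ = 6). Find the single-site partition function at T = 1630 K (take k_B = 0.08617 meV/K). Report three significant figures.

k_BT = 0.08617 × 1630 K = 140.46 meV.
Eᵢ/kT = 0.27339, 2.5132, 2.7054.
Z = Σ gᵢe^(−Eᵢ/kT) = 3·e^(−0.27339) + 4·e^(−2.5132) + 6·e^(−2.7054) = 2.2824 + 0.32403 + 0.40106 = 3.0075.

Z = 3.01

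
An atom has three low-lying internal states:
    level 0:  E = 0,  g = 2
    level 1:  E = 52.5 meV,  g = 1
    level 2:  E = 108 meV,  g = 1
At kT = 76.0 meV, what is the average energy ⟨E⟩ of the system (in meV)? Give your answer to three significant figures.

Eᵢ/kT = 0, 0.69079, 1.4211.
Z = Σ gᵢe^(−Eᵢ/kT) = 2·e^(−0) + 1·e^(−0.69079) + 1·e^(−1.4211) = 2.0000 + 0.50118 + 0.24145 = 2.7426.
⟨E⟩ = Σ Eᵢ gᵢe^(−Eᵢ/kT) / Z = (0·2.0000 + 52.5·0.50118 + 108·0.24145) / 2.7426 = 19.1 meV.

19.1 meV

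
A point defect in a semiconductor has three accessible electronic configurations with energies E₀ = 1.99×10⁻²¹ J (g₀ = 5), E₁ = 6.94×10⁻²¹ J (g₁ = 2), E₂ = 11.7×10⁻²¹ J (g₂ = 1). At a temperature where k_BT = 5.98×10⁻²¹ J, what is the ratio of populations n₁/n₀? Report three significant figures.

0.175

n₁/n₀ = (g₁/g₀) exp[−(E₁−E₀)/kT] = (2/5) × exp(−(4.95 ×10⁻²¹ J)/(5.98 ×10⁻²¹ J)) = (2/5) × exp(-0.82776) = 0.175.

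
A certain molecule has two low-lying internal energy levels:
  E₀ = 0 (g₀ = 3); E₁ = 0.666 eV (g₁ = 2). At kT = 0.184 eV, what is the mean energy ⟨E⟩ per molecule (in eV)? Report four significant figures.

Eᵢ/kT = 0, 3.61957.
Z = Σ gᵢe^(−Eᵢ/kT) = 3·e^(−0) + 2·e^(−3.61957) = 3.00000 + 0.0535884 = 3.05359.
⟨E⟩ = Σ Eᵢ gᵢe^(−Eᵢ/kT) / Z = (0·3.00000 + 0.666·0.0535884) / 3.05359 = 0.01169 eV.

0.01169 eV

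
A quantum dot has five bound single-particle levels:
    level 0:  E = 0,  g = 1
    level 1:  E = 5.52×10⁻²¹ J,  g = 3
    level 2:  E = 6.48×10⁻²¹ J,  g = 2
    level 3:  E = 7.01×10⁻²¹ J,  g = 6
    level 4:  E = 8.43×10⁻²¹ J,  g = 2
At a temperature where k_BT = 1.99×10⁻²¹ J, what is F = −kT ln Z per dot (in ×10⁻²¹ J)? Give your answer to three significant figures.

Eᵢ/kT = 0, 2.7739, 3.2563, 3.5226, 4.2362.
Z = Σ gᵢe^(−Eᵢ/kT) = 1·e^(−0) + 3·e^(−2.7739) + 2·e^(−3.2563) + 6·e^(−3.5226) + 2·e^(−4.2362) = 1.0000 + 0.18725 + 0.077061 + 0.17714 + 0.028925 = 1.4704.
F = −kT ln Z = −1.99 × ln(1.4704) = −1.99 × 0.38553 = -0.767 ×10⁻²¹ J.

-0.767 ×10⁻²¹ J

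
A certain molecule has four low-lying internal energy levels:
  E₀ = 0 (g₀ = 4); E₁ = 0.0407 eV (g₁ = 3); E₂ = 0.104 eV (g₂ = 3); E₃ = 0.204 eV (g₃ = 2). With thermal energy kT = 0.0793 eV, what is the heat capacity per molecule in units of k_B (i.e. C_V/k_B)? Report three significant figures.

0.302

Eᵢ/kT = 0, 0.51324, 1.3115, 2.5725.
Z = Σ gᵢe^(−Eᵢ/kT) = 4·e^(−0) + 3·e^(−0.51324) + 3·e^(−1.3115) + 2·e^(−2.5725) = 4.0000 + 1.7957 + 0.80825 + 0.15269 = 6.7566.
⟨E⟩ = 0.027868 eV, ⟨E²⟩ = 0.0026746 eV².
C_V/k_B = (⟨E²⟩ − ⟨E⟩²)/(kT)² = (0.0026746 − 0.00077663)/0.0062885 = 0.302.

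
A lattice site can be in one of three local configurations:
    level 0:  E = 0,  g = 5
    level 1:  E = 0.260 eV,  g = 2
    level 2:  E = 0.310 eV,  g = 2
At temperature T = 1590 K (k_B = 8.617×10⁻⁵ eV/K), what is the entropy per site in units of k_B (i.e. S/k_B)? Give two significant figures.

1.9

k_BT = 8.617×10⁻⁵ × 1590 K = 0.1370 eV.
Eᵢ/kT = 0, 1.898, 2.263.
Z = Σ gᵢe^(−Eᵢ/kT) = 5·e^(−0) + 2·e^(−1.898) + 2·e^(−2.263) = 5.000 + 0.2997 + 0.2081 = 5.508.
⟨E⟩ = Σ EᵢPᵢ = 0.02586 eV.
S/k_B = ln Z + ⟨E⟩/kT = ln(5.508) + 0.02586/0.1370 = 1.706 + 0.1888 = 1.9.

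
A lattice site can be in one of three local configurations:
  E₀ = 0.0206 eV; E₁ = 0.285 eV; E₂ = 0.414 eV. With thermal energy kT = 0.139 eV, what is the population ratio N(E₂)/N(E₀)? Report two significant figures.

0.059

n₂/n₀ = exp[−(E₂−E₀)/kT] = exp(−(0.3934 eV)/(0.139 eV)) = exp(-2.830) = 0.059.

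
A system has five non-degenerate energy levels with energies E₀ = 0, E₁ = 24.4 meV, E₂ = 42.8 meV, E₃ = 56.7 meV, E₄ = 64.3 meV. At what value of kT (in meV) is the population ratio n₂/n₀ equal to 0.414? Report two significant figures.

49 meV

n₂/n₀ = exp[−(E₂−E₀)/kT] = 0.414.
⇒ (E₂−E₀)/kT = ln(1/0.414) = ln(2.415) = 0.8817.
kT = 42.8 meV / 0.8817 = 49 meV.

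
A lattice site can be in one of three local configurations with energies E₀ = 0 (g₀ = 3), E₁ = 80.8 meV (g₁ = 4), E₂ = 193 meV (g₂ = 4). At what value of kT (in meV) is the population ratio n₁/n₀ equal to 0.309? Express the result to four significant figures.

n₁/n₀ = (g₁/g₀) exp[−(E₁−E₀)/kT] = 0.309.
⇒ (E₁−E₀)/kT = ln((4/3)/0.309) = ln(4.31499) = 1.46210.
kT = 80.8 meV / 1.46210 = 55.26 meV.

55.26 meV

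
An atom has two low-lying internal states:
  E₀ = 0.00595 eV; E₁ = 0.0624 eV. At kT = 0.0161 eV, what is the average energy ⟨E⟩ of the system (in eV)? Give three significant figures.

Eᵢ/kT = 0.36957, 3.8758.
Z = Σ e^(−Eᵢ/kT) = e^(−0.36957) + e^(−3.8758) = 0.69103 + 0.020738 = 0.71177.
⟨E⟩ = Σ Eᵢ e^(−Eᵢ/kT) / Z = (0.00595·0.69103 + 0.0624·0.020738) / 0.71177 = 0.00759 eV.

0.00759 eV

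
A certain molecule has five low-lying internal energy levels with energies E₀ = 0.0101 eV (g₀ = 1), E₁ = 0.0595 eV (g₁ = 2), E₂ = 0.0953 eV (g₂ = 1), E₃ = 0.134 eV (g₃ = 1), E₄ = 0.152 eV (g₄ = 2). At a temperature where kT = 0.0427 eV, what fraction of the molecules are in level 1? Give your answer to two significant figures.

Eᵢ/kT = 0.2365, 1.393, 2.232, 3.138, 3.560.
Z = Σ gᵢe^(−Eᵢ/kT) = 1·e^(−0.2365) + 2·e^(−1.393) + 1·e^(−2.232) + 1·e^(−3.138) + 2·e^(−3.560) = 0.7894 + 0.4967 + 0.1073 + 0.04337 + 0.05688 = 1.494.
P₁ = g₁ e^(−E₁/kT) / Z = 0.4967/1.494 = 0.33.

0.33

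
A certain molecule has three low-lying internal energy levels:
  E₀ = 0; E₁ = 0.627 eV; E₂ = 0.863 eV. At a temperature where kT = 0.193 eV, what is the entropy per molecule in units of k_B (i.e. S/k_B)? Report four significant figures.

Eᵢ/kT = 0, 3.24870, 4.47150.
Z = Σ e^(−Eᵢ/kT) = e^(−0) + e^(−3.24870) + e^(−4.47150) = 1.00000 + 0.0388246 + 0.0114302 = 1.05025.
⟨E⟩ = Σ EᵢPᵢ = 0.0325706 eV.
S/k_B = ln Z + ⟨E⟩/kT = ln(1.05025) + 0.0325706/0.193 = 0.0490282 + 0.168760 = 0.2178.

0.2178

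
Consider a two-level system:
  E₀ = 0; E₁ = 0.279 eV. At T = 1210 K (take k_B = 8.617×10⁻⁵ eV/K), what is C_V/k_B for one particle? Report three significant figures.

0.432

k_BT = 8.617×10⁻⁵ × 1210 K = 0.10427 eV.
Eᵢ/kT = 0, 2.6757.
Z = Σ e^(−Eᵢ/kT) = e^(−0) + e^(−2.6757) = 1.0000 + 0.068859 = 1.0689.
⟨E⟩ = 0.017973 eV, ⟨E²⟩ = 0.0050146 eV².
C_V/k_B = (⟨E²⟩ − ⟨E⟩²)/(kT)² = (0.0050146 − 0.00032303)/0.010872 = 0.432.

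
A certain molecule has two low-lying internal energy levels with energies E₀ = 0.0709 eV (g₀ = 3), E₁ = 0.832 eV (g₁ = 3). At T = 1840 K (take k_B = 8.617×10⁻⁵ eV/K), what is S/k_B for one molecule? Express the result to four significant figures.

k_BT = 8.617×10⁻⁵ × 1840 K = 0.158553 eV.
Eᵢ/kT = 0.447169, 5.24746.
Z = Σ gᵢe^(−Eᵢ/kT) = 3·e^(−0.447169) + 3·e^(−5.24746) = 1.91831 + 0.0157826 = 1.93409.
⟨E⟩ = Σ EᵢPᵢ = 0.0771108 eV.
S/k_B = ln Z + ⟨E⟩/kT = ln(1.93409) + 0.0771108/0.158553 = 0.659637 + 0.486341 = 1.146.

1.146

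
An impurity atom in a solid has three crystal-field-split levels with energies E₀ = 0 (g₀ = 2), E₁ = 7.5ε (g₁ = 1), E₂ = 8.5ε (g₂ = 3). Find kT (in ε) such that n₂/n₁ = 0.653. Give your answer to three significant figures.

0.656 ε

n₂/n₁ = (g₂/g₁) exp[−(E₂−E₁)/kT] = 0.653.
⇒ (E₂−E₁)/kT = ln((3/1)/0.653) = ln(4.5942) = 1.5248.
kT = 1.0ε / 1.5248 = 0.656 ε.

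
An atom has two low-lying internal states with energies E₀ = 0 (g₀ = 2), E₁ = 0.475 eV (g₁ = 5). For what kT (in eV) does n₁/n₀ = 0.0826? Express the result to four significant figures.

n₁/n₀ = (g₁/g₀) exp[−(E₁−E₀)/kT] = 0.0826.
⇒ (E₁−E₀)/kT = ln((5/2)/0.0826) = ln(30.2663) = 3.41003.
kT = 0.475 eV / 3.41003 = 0.1393 eV.

0.1393 eV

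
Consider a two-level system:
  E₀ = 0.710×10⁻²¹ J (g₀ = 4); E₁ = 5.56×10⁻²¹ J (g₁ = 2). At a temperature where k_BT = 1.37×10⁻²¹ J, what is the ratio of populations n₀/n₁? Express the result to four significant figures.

68.94

n₀/n₁ = (g₀/g₁) exp[−(E₀−E₁)/kT] = (4/2) × exp(−(-4.850 ×10⁻²¹ J)/(1.37 ×10⁻²¹ J)) = (4/2) × exp(3.54015) = 68.94.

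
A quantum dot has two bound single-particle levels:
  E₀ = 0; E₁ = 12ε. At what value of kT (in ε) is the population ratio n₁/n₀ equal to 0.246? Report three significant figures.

n₁/n₀ = exp[−(E₁−E₀)/kT] = 0.246.
⇒ (E₁−E₀)/kT = ln(1/0.246) = ln(4.0650) = 1.4024.
kT = 12ε / 1.4024 = 8.56 ε.

8.56 ε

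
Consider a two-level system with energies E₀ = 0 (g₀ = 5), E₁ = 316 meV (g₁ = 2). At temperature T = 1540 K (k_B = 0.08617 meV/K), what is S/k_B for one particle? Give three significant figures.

k_BT = 0.08617 × 1540 K = 132.70 meV.
Eᵢ/kT = 0, 2.3813.
Z = Σ gᵢe^(−Eᵢ/kT) = 5·e^(−0) + 2·e^(−2.3813) = 5.0000 + 0.18486 = 5.1849.
⟨E⟩ = Σ EᵢPᵢ = 11.267 meV.
S/k_B = ln Z + ⟨E⟩/kT = ln(5.1849) + 11.267/132.70 = 1.6458 + 0.084906 = 1.73.

1.73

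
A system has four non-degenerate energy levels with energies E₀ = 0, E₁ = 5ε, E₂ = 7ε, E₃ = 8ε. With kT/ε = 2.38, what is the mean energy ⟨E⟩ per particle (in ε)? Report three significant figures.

1.04 ε

Eᵢ/kT = 0, 2.1008, 2.9412, 3.3613.
Z = Σ e^(−Eᵢ/kT) = e^(−0) + e^(−2.1008) + e^(−2.9412) + e^(−3.3613) = 1.0000 + 0.12236 + 0.052802 + 0.034690 = 1.2099.
⟨E⟩ = Σ Eᵢ e^(−Eᵢ/kT) / Z = (0·1.0000 + 5·0.12236 + 7·0.052802 + 8·0.034690) / 1.2099 = 1.04 ε.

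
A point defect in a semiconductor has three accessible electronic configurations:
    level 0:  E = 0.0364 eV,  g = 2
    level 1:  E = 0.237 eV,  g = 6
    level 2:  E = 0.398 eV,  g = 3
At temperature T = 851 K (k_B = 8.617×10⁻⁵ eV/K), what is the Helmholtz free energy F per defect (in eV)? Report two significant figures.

k_BT = 8.617×10⁻⁵ × 851 K = 0.07333 eV.
Eᵢ/kT = 0.4964, 3.232, 5.428.
Z = Σ gᵢe^(−Eᵢ/kT) = 2·e^(−0.4964) + 6·e^(−3.232) + 3·e^(−5.428) = 1.217 + 0.2369 + 0.01318 = 1.467.
F = −kT ln Z = −0.07333 × ln(1.467) = −0.07333 × 0.3832 = -0.028 eV.

-0.028 eV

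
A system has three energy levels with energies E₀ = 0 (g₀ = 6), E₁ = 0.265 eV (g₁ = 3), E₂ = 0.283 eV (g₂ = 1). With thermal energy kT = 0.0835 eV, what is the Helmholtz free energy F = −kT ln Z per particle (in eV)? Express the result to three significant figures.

Eᵢ/kT = 0, 3.1737, 3.3892.
Z = Σ gᵢe^(−Eᵢ/kT) = 6·e^(−0) + 3·e^(−3.1737) + 1·e^(−3.3892) = 6.0000 + 0.12555 + 0.033736 = 6.1593.
F = −kT ln Z = −0.0835 × ln(6.1593) = −0.0835 × 1.8180 = -0.152 eV.

-0.152 eV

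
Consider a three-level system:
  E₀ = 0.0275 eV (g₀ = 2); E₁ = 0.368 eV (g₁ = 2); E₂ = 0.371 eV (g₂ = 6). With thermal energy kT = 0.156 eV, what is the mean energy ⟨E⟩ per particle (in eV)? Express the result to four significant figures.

Eᵢ/kT = 0.176282, 2.35897, 2.37821.
Z = Σ gᵢe^(−Eᵢ/kT) = 2·e^(−0.176282) + 2·e^(−2.35897) + 6·e^(−2.37821) = 1.67676 + 0.189035 + 0.556298 = 2.42209.
⟨E⟩ = Σ Eᵢ gᵢe^(−Eᵢ/kT) / Z = (0.0275·1.67676 + 0.368·0.189035 + 0.371·0.556298) / 2.42209 = 0.1330 eV.

0.1330 eV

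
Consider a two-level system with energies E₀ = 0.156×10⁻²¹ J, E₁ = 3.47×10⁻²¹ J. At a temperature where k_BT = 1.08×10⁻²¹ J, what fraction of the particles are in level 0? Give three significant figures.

Eᵢ/kT = 0.14444, 3.2130.
Z = Σ e^(−Eᵢ/kT) = e^(−0.14444) + e^(−3.2130) = 0.86551 + 0.040236 = 0.90575.
P₀ = e^(−E₀/kT) / Z = 0.86551/0.90575 = 0.956.

0.956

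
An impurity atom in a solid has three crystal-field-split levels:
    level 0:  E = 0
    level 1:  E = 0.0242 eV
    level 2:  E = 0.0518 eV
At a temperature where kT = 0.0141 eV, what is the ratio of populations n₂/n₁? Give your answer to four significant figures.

n₂/n₁ = exp[−(E₂−E₁)/kT] = exp(−(0.0276 eV)/(0.0141 eV)) = exp(-1.95745) = 0.1412.

0.1412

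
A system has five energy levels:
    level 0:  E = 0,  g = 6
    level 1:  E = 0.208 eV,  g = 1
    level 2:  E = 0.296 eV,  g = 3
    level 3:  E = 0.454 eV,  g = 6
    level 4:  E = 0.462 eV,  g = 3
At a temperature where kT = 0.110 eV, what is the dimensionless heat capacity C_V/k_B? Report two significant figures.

Eᵢ/kT = 0, 1.891, 2.691, 4.127, 4.200.
Z = Σ gᵢe^(−Eᵢ/kT) = 6·e^(−0) + 1·e^(−1.891) + 3·e^(−2.691) + 6·e^(−4.127) + 3·e^(−4.200) = 6.000 + 0.1509 + 0.2034 + 0.09679 + 0.04499 = 6.496.
⟨E⟩ = 0.02406 eV, ⟨E²⟩ = 0.008298 eV².
C_V/k_B = (⟨E²⟩ − ⟨E⟩²)/(kT)² = (0.008298 − 0.0005789)/0.01210 = 0.64.

0.64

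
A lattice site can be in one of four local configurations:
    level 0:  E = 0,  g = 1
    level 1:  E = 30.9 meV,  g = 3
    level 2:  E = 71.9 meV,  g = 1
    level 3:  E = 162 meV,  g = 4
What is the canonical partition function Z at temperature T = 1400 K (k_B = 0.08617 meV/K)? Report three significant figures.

Z = 4.92

k_BT = 0.08617 × 1400 K = 120.64 meV.
Eᵢ/kT = 0, 0.25613, 0.59599, 1.3428.
Z = Σ gᵢe^(−Eᵢ/kT) = 1·e^(−0) + 3·e^(−0.25613) + 1·e^(−0.59599) + 4·e^(−1.3428) = 1.0000 + 2.3221 + 0.55102 + 1.0445 = 4.9176.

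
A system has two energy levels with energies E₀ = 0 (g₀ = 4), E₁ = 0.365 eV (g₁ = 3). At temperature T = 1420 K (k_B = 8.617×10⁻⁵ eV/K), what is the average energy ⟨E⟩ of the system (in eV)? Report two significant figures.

0.013 eV

k_BT = 8.617×10⁻⁵ × 1420 K = 0.1224 eV.
Eᵢ/kT = 0, 2.982.
Z = Σ gᵢe^(−Eᵢ/kT) = 4·e^(−0) + 3·e^(−2.982) = 4.000 + 0.1521 = 4.152.
⟨E⟩ = Σ Eᵢ gᵢe^(−Eᵢ/kT) / Z = (0·4.000 + 0.365·0.1521) / 4.152 = 0.013 eV.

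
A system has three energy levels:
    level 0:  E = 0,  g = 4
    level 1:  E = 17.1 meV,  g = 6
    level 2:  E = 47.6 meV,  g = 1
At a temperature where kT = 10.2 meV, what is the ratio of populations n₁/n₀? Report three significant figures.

0.281

n₁/n₀ = (g₁/g₀) exp[−(E₁−E₀)/kT] = (6/4) × exp(−(17.1 meV)/(10.2 meV)) = (6/4) × exp(-1.6765) = 0.281.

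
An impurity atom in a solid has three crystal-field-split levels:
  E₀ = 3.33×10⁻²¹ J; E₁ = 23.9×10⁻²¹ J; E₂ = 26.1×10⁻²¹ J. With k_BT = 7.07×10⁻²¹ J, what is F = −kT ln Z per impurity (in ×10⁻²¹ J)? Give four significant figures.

2.692 ×10⁻²¹ J

Eᵢ/kT = 0.471004, 3.38048, 3.69165.
Z = Σ e^(−Eᵢ/kT) = e^(−0.471004) + e^(−3.38048) + e^(−3.69165) = 0.624375 + 0.0340311 + 0.0249308 = 0.683337.
F = −kT ln Z = −7.07 × ln(0.683337) = −7.07 × -0.380767 = 2.692 ×10⁻²¹ J.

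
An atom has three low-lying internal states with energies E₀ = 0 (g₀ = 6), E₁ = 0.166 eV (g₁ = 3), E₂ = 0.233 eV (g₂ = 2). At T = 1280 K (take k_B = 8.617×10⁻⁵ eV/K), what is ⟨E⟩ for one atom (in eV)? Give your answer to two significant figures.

k_BT = 8.617×10⁻⁵ × 1280 K = 0.1103 eV.
Eᵢ/kT = 0, 1.505, 2.112.
Z = Σ gᵢe^(−Eᵢ/kT) = 6·e^(−0) + 3·e^(−1.505) + 2·e^(−2.112) = 6.000 + 0.6661 + 0.2420 = 6.908.
⟨E⟩ = Σ Eᵢ gᵢe^(−Eᵢ/kT) / Z = (0·6.000 + 0.166·0.6661 + 0.233·0.2420) / 6.908 = 0.024 eV.

0.024 eV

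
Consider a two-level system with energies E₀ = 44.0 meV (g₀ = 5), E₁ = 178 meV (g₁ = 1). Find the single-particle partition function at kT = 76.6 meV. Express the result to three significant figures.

Eᵢ/kT = 0.57441, 2.3238.
Z = Σ gᵢe^(−Eᵢ/kT) = 5·e^(−0.57441) + 1·e^(−2.3238) = 2.8152 + 0.097901 = 2.9131.

Z = 2.91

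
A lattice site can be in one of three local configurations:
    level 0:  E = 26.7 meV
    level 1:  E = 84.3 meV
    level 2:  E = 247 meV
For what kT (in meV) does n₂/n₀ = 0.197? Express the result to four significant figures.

n₂/n₀ = exp[−(E₂−E₀)/kT] = 0.197.
⇒ (E₂−E₀)/kT = ln(1/0.197) = ln(5.07614) = 1.62455.
kT = 220.3 meV / 1.62455 = 135.6 meV.

135.6 meV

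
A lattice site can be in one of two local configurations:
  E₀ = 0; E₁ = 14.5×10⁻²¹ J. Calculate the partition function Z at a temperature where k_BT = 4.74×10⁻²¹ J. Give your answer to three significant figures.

Eᵢ/kT = 0, 3.0591.
Z = Σ e^(−Eᵢ/kT) = e^(−0) + e^(−3.0591) = 1.0000 + 0.046930 = 1.0469.

Z = 1.05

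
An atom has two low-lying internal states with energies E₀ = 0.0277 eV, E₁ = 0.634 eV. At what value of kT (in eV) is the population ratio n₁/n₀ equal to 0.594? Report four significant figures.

1.164 eV

n₁/n₀ = exp[−(E₁−E₀)/kT] = 0.594.
⇒ (E₁−E₀)/kT = ln(1/0.594) = ln(1.68350) = 0.520875.
kT = 0.6063 eV / 0.520875 = 1.164 eV.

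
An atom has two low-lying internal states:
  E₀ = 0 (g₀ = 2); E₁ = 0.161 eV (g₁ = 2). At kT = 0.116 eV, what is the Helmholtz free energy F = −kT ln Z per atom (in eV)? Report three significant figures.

-0.106 eV

Eᵢ/kT = 0, 1.3879.
Z = Σ gᵢe^(−Eᵢ/kT) = 2·e^(−0) + 2·e^(−1.3879) = 2.0000 + 0.49920 = 2.4992.
F = −kT ln Z = −0.116 × ln(2.4992) = −0.116 × 0.91597 = -0.106 eV.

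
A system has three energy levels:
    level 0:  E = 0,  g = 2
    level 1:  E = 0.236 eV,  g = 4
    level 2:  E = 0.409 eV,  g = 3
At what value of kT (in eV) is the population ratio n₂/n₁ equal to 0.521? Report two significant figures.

n₂/n₁ = (g₂/g₁) exp[−(E₂−E₁)/kT] = 0.521.
⇒ (E₂−E₁)/kT = ln((3/4)/0.521) = ln(1.440) = 0.3646.
kT = 0.173 eV / 0.3646 = 0.47 eV.

0.47 eV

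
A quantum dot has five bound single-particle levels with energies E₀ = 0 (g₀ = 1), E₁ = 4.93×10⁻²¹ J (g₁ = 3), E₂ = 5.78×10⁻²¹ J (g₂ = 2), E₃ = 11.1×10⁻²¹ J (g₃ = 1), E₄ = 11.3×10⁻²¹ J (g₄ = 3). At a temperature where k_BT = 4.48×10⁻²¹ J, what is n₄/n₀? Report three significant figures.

n₄/n₀ = (g₄/g₀) exp[−(E₄−E₀)/kT] = (3/1) × exp(−(11.3 ×10⁻²¹ J)/(4.48 ×10⁻²¹ J)) = (3/1) × exp(-2.5223) = 0.241.

0.241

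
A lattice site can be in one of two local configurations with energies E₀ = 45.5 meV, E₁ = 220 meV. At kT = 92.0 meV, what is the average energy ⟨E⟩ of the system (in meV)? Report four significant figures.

Eᵢ/kT = 0.494565, 2.39130.
Z = Σ e^(−Eᵢ/kT) = e^(−0.494565) + e^(−2.39130) = 0.609836 + 0.0915106 = 0.701347.
⟨E⟩ = Σ Eᵢ e^(−Eᵢ/kT) / Z = (45.5·0.609836 + 220·0.0915106) / 0.701347 = 68.27 meV.

68.27 meV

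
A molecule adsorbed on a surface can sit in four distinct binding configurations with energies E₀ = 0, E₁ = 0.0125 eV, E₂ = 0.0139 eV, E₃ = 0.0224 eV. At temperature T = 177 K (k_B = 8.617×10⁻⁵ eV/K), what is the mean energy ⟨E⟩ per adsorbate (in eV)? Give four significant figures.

k_BT = 8.617×10⁻⁵ × 177 K = 0.0152521 eV.
Eᵢ/kT = 0, 0.819559, 0.911350, 1.46865.
Z = Σ e^(−Eᵢ/kT) = e^(−0) + e^(−0.819559) + e^(−0.911350) + e^(−1.46865) = 1.00000 + 0.440626 + 0.401981 + 0.230236 = 2.07284.
⟨E⟩ = Σ Eᵢ e^(−Eᵢ/kT) / Z = (0·1.00000 + 0.0125·0.440626 + 0.0139·0.401981 + 0.0224·0.230236) / 2.07284 = 0.007841 eV.

0.007841 eV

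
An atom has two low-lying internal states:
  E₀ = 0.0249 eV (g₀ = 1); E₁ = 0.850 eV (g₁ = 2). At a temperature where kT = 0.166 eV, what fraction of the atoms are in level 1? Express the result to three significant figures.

Eᵢ/kT = 0.15000, 5.1205.
Z = Σ gᵢe^(−Eᵢ/kT) = 1·e^(−0.15000) + 2·e^(−5.1205) = 0.86071 + 0.011946 = 0.87266.
P₁ = g₁ e^(−E₁/kT) / Z = 0.011946/0.87266 = 0.0137.

0.0137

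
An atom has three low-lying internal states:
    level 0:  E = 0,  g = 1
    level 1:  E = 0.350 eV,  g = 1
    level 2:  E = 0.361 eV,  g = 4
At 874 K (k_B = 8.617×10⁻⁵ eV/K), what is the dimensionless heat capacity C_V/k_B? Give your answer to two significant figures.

k_BT = 8.617×10⁻⁵ × 874 K = 0.07531 eV.
Eᵢ/kT = 0, 4.647, 4.794.
Z = Σ gᵢe^(−Eᵢ/kT) = 1·e^(−0) + 1·e^(−4.647) + 4·e^(−4.794) = 1.000 + 0.009590 + 0.03312 = 1.043.
⟨E⟩ = 0.01468 eV, ⟨E²⟩ = 0.005265 eV².
C_V/k_B = (⟨E²⟩ − ⟨E⟩²)/(kT)² = (0.005265 − 0.0002155)/0.005672 = 0.89.

0.89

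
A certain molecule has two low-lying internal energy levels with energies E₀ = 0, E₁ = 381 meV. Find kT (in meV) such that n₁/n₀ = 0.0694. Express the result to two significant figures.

140 meV

n₁/n₀ = exp[−(E₁−E₀)/kT] = 0.0694.
⇒ (E₁−E₀)/kT = ln(1/0.0694) = ln(14.41) = 2.668.
kT = 381 meV / 2.668 = 140 meV.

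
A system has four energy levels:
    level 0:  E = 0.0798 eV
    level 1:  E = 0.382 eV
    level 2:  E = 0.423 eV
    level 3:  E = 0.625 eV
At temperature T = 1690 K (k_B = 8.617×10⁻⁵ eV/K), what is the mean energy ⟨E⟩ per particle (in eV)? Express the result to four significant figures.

0.1468 eV

k_BT = 8.617×10⁻⁵ × 1690 K = 0.145627 eV.
Eᵢ/kT = 0.547975, 2.62314, 2.90468, 4.29179.
Z = Σ e^(−Eᵢ/kT) = e^(−0.547975) + e^(−2.62314) + e^(−2.90468) + e^(−4.29179) = 0.578119 + 0.0725746 + 0.0547663 + 0.0136804 = 0.719140.
⟨E⟩ = Σ Eᵢ e^(−Eᵢ/kT) / Z = (0.0798·0.578119 + 0.382·0.0725746 + 0.423·0.0547663 + 0.625·0.0136804) / 0.719140 = 0.1468 eV.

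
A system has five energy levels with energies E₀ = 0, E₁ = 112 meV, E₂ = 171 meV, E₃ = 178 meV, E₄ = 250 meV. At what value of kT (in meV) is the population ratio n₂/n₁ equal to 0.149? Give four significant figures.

30.99 meV

n₂/n₁ = exp[−(E₂−E₁)/kT] = 0.149.
⇒ (E₂−E₁)/kT = ln(1/0.149) = ln(6.71141) = 1.90381.
kT = 59 meV / 1.90381 = 30.99 meV.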